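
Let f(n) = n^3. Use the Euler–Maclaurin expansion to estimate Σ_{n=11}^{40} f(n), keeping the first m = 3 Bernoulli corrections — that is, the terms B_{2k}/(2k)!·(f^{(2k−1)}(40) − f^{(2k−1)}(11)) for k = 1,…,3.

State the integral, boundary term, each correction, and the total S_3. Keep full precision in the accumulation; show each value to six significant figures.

The integral term ∫_11^40 x^3 dx = 636340.
½[f(11) + f(40)] = ½[1331.00 + 64000.0] = 32665.5.
Running total after boundary: 669005.
Correction k=1: B_{2}/2! · (f^{(1)}(40) − f^{(1)}(11)) = 1/12 · (4800.00 − 363.000) = 369.750.
After k=1: 669375.
Correction k=2: B_{4}/4! · (f^{(3)}(40) − f^{(3)}(11)) = −1/720 · (6.00000 − 6.00000) = 0.00000.
After k=2: 669375.
Correction k=3: B_{6}/6! · (f^{(5)}(40) − f^{(5)}(11)) = 1/30240 · (0.00000 − 0.00000) = 0.00000.

S_3 ≈ 669375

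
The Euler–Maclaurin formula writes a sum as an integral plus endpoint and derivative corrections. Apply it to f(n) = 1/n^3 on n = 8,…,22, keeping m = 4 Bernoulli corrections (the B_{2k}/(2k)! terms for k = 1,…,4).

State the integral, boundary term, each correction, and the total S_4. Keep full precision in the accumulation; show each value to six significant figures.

S_4 ≈ 0.00786262

Integral: ∫_8^22 1/x^3 dx = 0.00677944.
½[f(8) + f(22)] = ½[0.00195312 + 9.39144e-05] = 0.00102352.
Running total after boundary: 0.00780296.
Order-1 term: 1/12 · (-1.28065e-05 − (-0.000732422)) = 5.99679e-05.
Running total after k=1: 0.00786293.
Order-2 term: −1/720 · (-5.29194e-07 − (-0.000228882)) = -3.17156e-07.
Running total after k=2: 0.00786261.
Order-3 term: 1/30240 · (-4.59218e-08 − (-0.000150204)) = 4.96554e-09.
Running total after k=3: 0.00786262.
Order-4 term: −1/1209600 · (-6.83135e-09 − (-0.000168979)) = -1.39693e-10.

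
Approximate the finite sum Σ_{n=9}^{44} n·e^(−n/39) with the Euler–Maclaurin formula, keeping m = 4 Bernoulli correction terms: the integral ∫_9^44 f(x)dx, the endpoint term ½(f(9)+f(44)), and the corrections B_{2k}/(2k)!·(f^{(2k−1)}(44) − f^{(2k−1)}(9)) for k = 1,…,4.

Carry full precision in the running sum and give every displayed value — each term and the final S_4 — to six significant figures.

The integral term ∫_9^44 x·e^(−x/39) dx = 438.686.
Endpoint term: (f(9) + f(44))/2 = (7.14530 + 14.2390)/2 = 10.6922.
So far: 449.378.
Correction k=1: B_{2}/2! · (f^{(1)}(44) − f^{(1)}(9)) = 1/12 · (-0.0414889 − 0.610710) = -0.0543499.
Partial sum through k=1: 449.324.
Correction k=2: B_{4}/4! · (f^{(3)}(44) − f^{(3)}(9)) = −1/720 · (0.000398250 − 0.00144547) = 1.45447e-06.
Partial sum through k=2: 449.324.
Correction k=3: B_{6}/6! · (f^{(5)}(44) − f^{(5)}(9)) = 1/30240 · (5.41602e-07 − 1.63670e-06) = -3.62134e-11.
Partial sum through k=3: 449.324.
Correction k=4: B_{8}/8! · (f^{(7)}(44) − f^{(7)}(9)) = −1/1209600 · (5.40020e-10 − 1.52732e-09) = 8.16220e-16.

S_4 ≈ 449.324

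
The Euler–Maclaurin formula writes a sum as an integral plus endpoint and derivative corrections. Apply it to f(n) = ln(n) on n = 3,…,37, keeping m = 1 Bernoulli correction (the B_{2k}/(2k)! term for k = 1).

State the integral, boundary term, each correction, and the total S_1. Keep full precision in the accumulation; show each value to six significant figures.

S_1 ≈ 98.6374

∫_3^37 ln(x) dx evaluates to 96.3081.
Endpoint term: (f(3) + f(37))/2 = (1.09861 + 3.61092)/2 = 2.35477.
So far: 98.6629.
Order-1 term: 1/12 · (0.0270270 − 0.333333) = -0.0255255.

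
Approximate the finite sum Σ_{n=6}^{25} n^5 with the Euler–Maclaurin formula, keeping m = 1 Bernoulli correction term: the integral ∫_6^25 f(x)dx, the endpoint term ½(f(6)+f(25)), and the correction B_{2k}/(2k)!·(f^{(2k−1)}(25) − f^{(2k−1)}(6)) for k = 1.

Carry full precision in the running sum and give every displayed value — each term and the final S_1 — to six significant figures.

S_1 ≈ 4.57312e+07

The integral term ∫_6^25 x^5 dx = 4.06823e+07.
Endpoint term: (f(6) + f(25))/2 = (7776.00 + 9.76562e+06)/2 = 4.88670e+06.
Integral + boundary = 4.55690e+07.
k=1: B_{2}/(2)! × [f^{(1)}(25) − f^{(1)}(6)] = 1/12 × (1.95312e+06 − 6480.00) = 162220.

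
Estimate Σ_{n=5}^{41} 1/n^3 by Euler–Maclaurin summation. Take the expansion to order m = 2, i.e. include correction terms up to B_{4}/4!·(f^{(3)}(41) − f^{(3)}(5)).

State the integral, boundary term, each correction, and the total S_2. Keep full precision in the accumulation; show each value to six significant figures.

Integral: ∫_5^41 1/x^3 dx = 0.0197026.
Boundary: ½(f(5) + f(41)) = ½(0.00800000 + 1.45094e-05) = 0.00400725.
Integral + boundary = 0.0237098.
Correction k=1: B_{2}/2! · (f^{(1)}(41) − f^{(1)}(5)) = 1/12 · (-1.06166e-06 − (-0.00480000)) = 0.000399912.
Running total after k=1: 0.0241097.
Correction k=2: B_{4}/4! · (f^{(3)}(41) − f^{(3)}(5)) = −1/720 · (-1.26313e-08 − (-0.00384000)) = -5.33332e-06.

S_2 ≈ 0.0241044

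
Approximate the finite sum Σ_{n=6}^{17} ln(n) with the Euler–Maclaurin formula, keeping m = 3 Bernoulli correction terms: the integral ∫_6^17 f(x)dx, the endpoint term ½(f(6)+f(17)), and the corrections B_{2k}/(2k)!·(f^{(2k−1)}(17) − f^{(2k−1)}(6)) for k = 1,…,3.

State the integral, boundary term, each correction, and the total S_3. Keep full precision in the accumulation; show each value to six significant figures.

S_3 ≈ 28.7176

Integral: ∫_6^17 ln(x) dx = 26.4141.
Endpoint term: (f(6) + f(17))/2 = (1.79176 + 2.83321)/2 = 2.31249.
So far: 28.7266.
Correction k=1: B_{2}/2! · (f^{(1)}(17) − f^{(1)}(6)) = 1/12 · (0.0588235 − 0.166667) = -0.00898693.
Running total after k=1: 28.7176.
Correction k=2: B_{4}/4! · (f^{(3)}(17) − f^{(3)}(6)) = −1/720 · (0.000407083 − 0.00925926) = 1.22947e-05.
Running total after k=2: 28.7176.
Correction k=3: B_{6}/6! · (f^{(5)}(17) − f^{(5)}(6)) = 1/30240 · (1.69031e-05 − 0.00308642) = -1.01505e-07.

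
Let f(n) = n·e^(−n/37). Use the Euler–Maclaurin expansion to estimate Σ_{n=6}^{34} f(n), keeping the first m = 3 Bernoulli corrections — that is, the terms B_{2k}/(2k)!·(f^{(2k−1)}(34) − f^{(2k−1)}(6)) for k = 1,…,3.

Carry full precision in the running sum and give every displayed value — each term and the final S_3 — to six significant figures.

S_3 ≈ 314.067

Integral: ∫_6^34 x·e^(−x/37) dx = 304.791.
Endpoint term: (f(6) + f(34))/2 = (5.10182 + 13.5643)/2 = 9.33306.
Integral + boundary = 314.124.
Correction k=1: B_{2}/2! · (f^{(1)}(34) − f^{(1)}(6)) = 1/12 · (0.0323473 − 0.712416) = -0.0566724.
Partial sum through k=1: 314.067.
Correction k=2: B_{4}/4! · (f^{(3)}(34) − f^{(3)}(6)) = −1/720 · (0.000606463 − 0.00176262) = 1.60577e-06.
Partial sum through k=2: 314.067.
Correction k=3: B_{6}/6! · (f^{(5)}(34) − f^{(5)}(6)) = 1/30240 · (8.68734e-07 − 2.19492e-06) = -4.38553e-11.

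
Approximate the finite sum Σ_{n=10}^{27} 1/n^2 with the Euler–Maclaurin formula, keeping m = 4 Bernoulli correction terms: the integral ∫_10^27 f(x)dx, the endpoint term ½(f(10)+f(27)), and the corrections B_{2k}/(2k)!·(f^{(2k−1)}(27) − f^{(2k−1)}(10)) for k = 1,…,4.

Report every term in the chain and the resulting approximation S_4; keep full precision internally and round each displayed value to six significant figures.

S_4 ≈ 0.0688067

∫_10^27 1/x^2 dx evaluates to 0.0629630.
Endpoint term: (f(10) + f(27))/2 = (0.0100000 + 0.00137174)/2 = 0.00568587.
Integral + boundary = 0.0686488.
Order-1 term: 1/12 · (-0.000101611 − (-0.00200000)) = 0.000158199.
Partial sum through k=1: 0.0688070.
Order-2 term: −1/720 · (-1.67260e-06 − (-0.000240000)) = -3.31010e-07.
Partial sum through k=2: 0.0688067.
Order-3 term: 1/30240 · (-6.88313e-08 − (-7.20000e-05)) = 2.37868e-09.
Partial sum through k=3: 0.0688067.
Order-4 term: −1/1209600 · (-5.28745e-09 − (-4.03200e-05)) = -3.33290e-11.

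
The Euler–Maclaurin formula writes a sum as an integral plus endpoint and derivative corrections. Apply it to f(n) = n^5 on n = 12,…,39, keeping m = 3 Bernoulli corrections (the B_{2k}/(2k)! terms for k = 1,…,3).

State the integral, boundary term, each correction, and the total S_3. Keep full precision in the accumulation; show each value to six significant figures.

S_3 ≈ 6.32151e+08

∫_12^39 x^5 dx evaluates to 5.85960e+08.
Endpoint term: (f(12) + f(39))/2 = (248832 + 9.02242e+07)/2 = 4.52365e+07.
Running total after boundary: 6.31196e+08.
k=1: B_{2}/(2)! × [f^{(1)}(39) − f^{(1)}(12)] = 1/12 × (1.15672e+07 − 103680) = 955294.
Running total after k=1: 6.32151e+08.
k=2: B_{4}/(4)! × [f^{(3)}(39) − f^{(3)}(12)] = −1/720 × (91260.0 − 8640.00) = -114.750.
Running total after k=2: 6.32151e+08.
k=3: B_{6}/(6)! × [f^{(5)}(39) − f^{(5)}(12)] = 1/30240 × (120.000 − 120.000) = 0.00000.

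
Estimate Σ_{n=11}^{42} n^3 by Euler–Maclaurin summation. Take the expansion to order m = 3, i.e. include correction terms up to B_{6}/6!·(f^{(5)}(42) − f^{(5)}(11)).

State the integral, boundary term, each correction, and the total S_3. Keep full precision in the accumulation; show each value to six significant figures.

The integral term ∫_11^42 x^3 dx = 774264.
½[f(11) + f(42)] = ½[1331.00 + 74088.0] = 37709.5.
So far: 811973.
Correction k=1: B_{2}/2! · (f^{(1)}(42) − f^{(1)}(11)) = 1/12 · (5292.00 − 363.000) = 410.750.
After k=1: 812384.
Correction k=2: B_{4}/4! · (f^{(3)}(42) − f^{(3)}(11)) = −1/720 · (6.00000 − 6.00000) = 0.00000.
After k=2: 812384.
Correction k=3: B_{6}/6! · (f^{(5)}(42) − f^{(5)}(11)) = 1/30240 · (0.00000 − 0.00000) = 0.00000.

S_3 ≈ 812384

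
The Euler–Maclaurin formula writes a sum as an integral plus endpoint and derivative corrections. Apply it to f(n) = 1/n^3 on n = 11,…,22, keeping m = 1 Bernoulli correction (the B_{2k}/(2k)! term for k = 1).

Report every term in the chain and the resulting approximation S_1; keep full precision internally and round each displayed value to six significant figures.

S_1 ≈ 0.00353780

The integral term ∫_11^22 1/x^3 dx = 0.00309917.
Boundary: ½(f(11) + f(22)) = ½(0.000751315 + 9.39144e-05) = 0.000422615.
So far: 0.00352179.
k=1: B_{2}/(2)! × [f^{(1)}(22) − f^{(1)}(11)] = 1/12 × (-1.28065e-05 − (-0.000204904)) = 1.60081e-05.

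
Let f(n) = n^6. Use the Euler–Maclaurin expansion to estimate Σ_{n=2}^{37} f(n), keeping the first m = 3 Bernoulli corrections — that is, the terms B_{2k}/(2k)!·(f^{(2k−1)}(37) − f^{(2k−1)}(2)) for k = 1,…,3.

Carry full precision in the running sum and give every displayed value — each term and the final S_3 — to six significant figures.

∫_2^37 x^6 dx evaluates to 1.35617e+10.
Boundary: ½(f(2) + f(37)) = ½(64.0000 + 2.56573e+09) = 1.28286e+09.
So far: 1.48446e+10.
k=1: B_{2}/(2)! × [f^{(1)}(37) − f^{(1)}(2)] = 1/12 × (4.16064e+08 − 192.000) = 3.46720e+07.
After k=1: 1.48792e+10.
k=2: B_{4}/(4)! × [f^{(3)}(37) − f^{(3)}(2)] = −1/720 × (6.07836e+06 − 960.000) = -8440.83.
After k=2: 1.48792e+10.
k=3: B_{6}/(6)! × [f^{(5)}(37) − f^{(5)}(2)] = 1/30240 × (26640.0 − 1440.00) = 0.833333.

S_3 ≈ 1.48792e+10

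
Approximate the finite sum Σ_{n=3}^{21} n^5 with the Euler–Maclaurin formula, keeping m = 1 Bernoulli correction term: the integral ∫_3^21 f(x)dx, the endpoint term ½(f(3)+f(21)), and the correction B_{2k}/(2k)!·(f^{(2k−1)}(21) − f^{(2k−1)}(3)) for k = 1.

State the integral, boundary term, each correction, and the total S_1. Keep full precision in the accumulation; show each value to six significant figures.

S_1 ≈ 1.64174e+07

∫_3^21 x^5 dx evaluates to 1.42942e+07.
Boundary: ½(f(3) + f(21)) = ½(243.000 + 4.08410e+06) = 2.04217e+06.
Running total after boundary: 1.63364e+07.
Correction k=1: B_{2}/2! · (f^{(1)}(21) − f^{(1)}(3)) = 1/12 · (972405 − 405.000) = 81000.0.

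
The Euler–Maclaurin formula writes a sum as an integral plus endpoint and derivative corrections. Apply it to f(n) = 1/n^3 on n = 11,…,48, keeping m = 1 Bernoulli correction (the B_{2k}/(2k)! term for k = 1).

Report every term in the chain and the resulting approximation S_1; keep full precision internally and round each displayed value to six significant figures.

S_1 ≈ 0.00431242

Integral: ∫_11^48 1/x^3 dx = 0.00391522.
Boundary: ½(f(11) + f(48)) = ½(0.000751315 + 9.04225e-06) = 0.000380179.
Running total after boundary: 0.00429540.
k=1: B_{2}/(2)! × [f^{(1)}(48) − f^{(1)}(11)] = 1/12 × (-5.65140e-07 − (-0.000204904)) = 1.70282e-05.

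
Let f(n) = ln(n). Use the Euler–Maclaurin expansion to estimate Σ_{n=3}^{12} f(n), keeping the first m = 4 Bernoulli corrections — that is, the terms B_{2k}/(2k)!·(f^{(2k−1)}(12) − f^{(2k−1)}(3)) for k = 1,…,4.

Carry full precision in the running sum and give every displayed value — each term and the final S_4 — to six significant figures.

Integral: ∫_3^12 ln(x) dx = 17.5230.
Boundary: ½(f(3) + f(12)) = ½(1.09861 + 2.48491) = 1.79176.
Integral + boundary = 19.3148.
Order-1 term: 1/12 · (0.0833333 − 0.333333) = -0.0208333.
Running total after k=1: 19.2940.
Order-2 term: −1/720 · (0.00115741 − 0.0740741) = 0.000101273.
Running total after k=2: 19.2941.
Order-3 term: 1/30240 · (9.64506e-05 − 0.0987654) = -3.26286e-06.
Running total after k=3: 19.2941.
Order-4 term: −1/1209600 · (2.00939e-05 − 0.329218) = 2.72154e-07.

S_4 ≈ 19.2941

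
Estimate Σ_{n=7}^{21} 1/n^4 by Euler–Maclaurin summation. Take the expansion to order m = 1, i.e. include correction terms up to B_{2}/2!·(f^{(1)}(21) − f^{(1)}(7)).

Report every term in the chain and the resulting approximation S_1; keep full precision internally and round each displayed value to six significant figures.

∫_7^21 1/x^4 dx evaluates to 0.000935824.
½[f(7) + f(21)] = ½[0.000416493 + 5.14189e-06] = 0.000210818.
Running total after boundary: 0.00114664.
k=1: B_{2}/(2)! × [f^{(1)}(21) − f^{(1)}(7)] = 1/12 × (-9.79408e-07 − (-0.000237996)) = 1.97514e-05.

S_1 ≈ 0.00116639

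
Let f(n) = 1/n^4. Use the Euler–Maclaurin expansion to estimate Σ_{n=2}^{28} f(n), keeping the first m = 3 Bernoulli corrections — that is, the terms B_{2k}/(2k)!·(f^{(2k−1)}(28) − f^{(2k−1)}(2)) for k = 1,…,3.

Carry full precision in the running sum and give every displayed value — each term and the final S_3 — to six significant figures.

S_3 ≈ 0.0824509

∫_2^28 1/x^4 dx evaluates to 0.0416515.
Boundary: ½(f(2) + f(28)) = ½(0.0625000 + 1.62693e-06) = 0.0312508.
Integral + boundary = 0.0729023.
k=1: B_{2}/(2)! × [f^{(1)}(28) − f^{(1)}(2)] = 1/12 × (-2.32418e-07 − (-0.125000)) = 0.0104166.
Partial sum through k=1: 0.0833189.
k=2: B_{4}/(4)! × [f^{(3)}(28) − f^{(3)}(2)] = −1/720 × (-8.89355e-09 − (-0.937500)) = -0.00130208.
Partial sum through k=2: 0.0820169.
k=3: B_{6}/(6)! × [f^{(5)}(28) − f^{(5)}(2)] = 1/30240 × (-6.35253e-10 − (-13.1250)) = 0.000434028.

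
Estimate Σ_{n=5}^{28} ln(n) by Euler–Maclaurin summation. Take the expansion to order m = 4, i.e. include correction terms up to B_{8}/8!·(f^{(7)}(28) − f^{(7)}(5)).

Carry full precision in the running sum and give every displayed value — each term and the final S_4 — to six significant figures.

S_4 ≈ 64.7117

∫_5^28 ln(x) dx evaluates to 62.2545.
½[f(5) + f(28)] = ½[1.60944 + 3.33220] = 2.47082.
Integral + boundary = 64.7254.
k=1: B_{2}/(2)! × [f^{(1)}(28) − f^{(1)}(5)] = 1/12 × (0.0357143 − 0.200000) = -0.0136905.
Running total after k=1: 64.7117.
k=2: B_{4}/(4)! × [f^{(3)}(28) − f^{(3)}(5)] = −1/720 × (9.11079e-05 − 0.0160000) = 2.20957e-05.
Running total after k=2: 64.7117.
k=3: B_{6}/(6)! × [f^{(5)}(28) − f^{(5)}(5)] = 1/30240 × (1.39451e-06 − 0.00768000) = -2.53922e-07.
Running total after k=3: 64.7117.
k=4: B_{8}/(8)! × [f^{(7)}(28) − f^{(7)}(5)] = −1/1209600 × (5.33613e-08 − 0.00921600) = 7.61900e-09.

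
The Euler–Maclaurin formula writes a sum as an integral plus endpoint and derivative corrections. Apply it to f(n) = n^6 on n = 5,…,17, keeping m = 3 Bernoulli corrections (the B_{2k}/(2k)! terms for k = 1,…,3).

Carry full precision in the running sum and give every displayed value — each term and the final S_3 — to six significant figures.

The integral term ∫_5^17 x^6 dx = 5.86086e+07.
Boundary: ½(f(5) + f(17)) = ½(15625.0 + 2.41376e+07) = 1.20766e+07.
Running total after boundary: 7.06852e+07.
Order-1 term: 1/12 · (8.51914e+06 − 18750.0) = 708366.
Running total after k=1: 7.13936e+07.
Order-2 term: −1/720 · (589560 − 15000.0) = -798.000.
Running total after k=2: 7.13928e+07.
Order-3 term: 1/30240 · (12240.0 − 3600.00) = 0.285714.

S_3 ≈ 7.13928e+07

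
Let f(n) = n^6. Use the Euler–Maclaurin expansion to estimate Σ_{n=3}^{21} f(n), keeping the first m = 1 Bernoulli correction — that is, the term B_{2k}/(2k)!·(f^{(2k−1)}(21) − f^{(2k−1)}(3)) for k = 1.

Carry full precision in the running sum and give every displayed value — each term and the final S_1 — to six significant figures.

S_1 ≈ 3.02223e+08

∫_3^21 x^6 dx evaluates to 2.57298e+08.
Endpoint term: (f(3) + f(21))/2 = (729.000 + 8.57661e+07)/2 = 4.28834e+07.
Running total after boundary: 3.00181e+08.
Correction k=1: B_{2}/2! · (f^{(1)}(21) − f^{(1)}(3)) = 1/12 · (2.45046e+07 − 1458.00) = 2.04193e+06.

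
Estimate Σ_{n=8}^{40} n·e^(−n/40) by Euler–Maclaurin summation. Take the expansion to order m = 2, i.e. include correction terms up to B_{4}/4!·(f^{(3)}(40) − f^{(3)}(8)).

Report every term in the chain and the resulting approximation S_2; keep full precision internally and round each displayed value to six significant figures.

S_2 ≈ 405.327

The integral term ∫_8^40 x·e^(−x/40) dx = 394.749.
Boundary: ½(f(8) + f(40)) = ½(6.54985 + 14.7152) = 10.6325.
Running total after boundary: 405.381.
Order-1 term: 1/12 · (0.00000 − 0.654985) = -0.0545821.
Running total after k=1: 405.327.
Order-2 term: −1/720 · (0.000459849 − 0.00143278) = 1.35129e-06.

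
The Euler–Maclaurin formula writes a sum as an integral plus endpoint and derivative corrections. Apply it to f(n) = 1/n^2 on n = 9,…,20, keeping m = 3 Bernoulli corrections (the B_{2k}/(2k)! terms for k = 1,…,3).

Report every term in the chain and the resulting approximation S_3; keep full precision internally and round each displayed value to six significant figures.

∫_9^20 1/x^2 dx evaluates to 0.0611111.
Endpoint term: (f(9) + f(20))/2 = (0.0123457 + 0.00250000)/2 = 0.00742284.
Running total after boundary: 0.0685340.
k=1: B_{2}/(2)! × [f^{(1)}(20) − f^{(1)}(9)] = 1/12 × (-0.000250000 − (-0.00274348)) = 0.000207790.
Partial sum through k=1: 0.0687417.
k=2: B_{4}/(4)! × [f^{(3)}(20) − f^{(3)}(9)] = −1/720 × (-7.50000e-06 − (-0.000406442)) = -5.54086e-07.
Partial sum through k=2: 0.0687412.
k=3: B_{6}/(6)! × [f^{(5)}(20) − f^{(5)}(9)] = 1/30240 × (-5.62500e-07 − (-0.000150534)) = 4.95938e-09.

S_3 ≈ 0.0687412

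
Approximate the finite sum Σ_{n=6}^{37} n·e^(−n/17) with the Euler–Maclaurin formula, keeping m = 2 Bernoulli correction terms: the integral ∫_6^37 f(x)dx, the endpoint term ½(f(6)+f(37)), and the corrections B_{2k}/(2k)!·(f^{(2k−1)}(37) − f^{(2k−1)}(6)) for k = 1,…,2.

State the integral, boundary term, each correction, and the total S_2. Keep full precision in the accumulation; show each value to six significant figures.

S_2 ≈ 174.742

∫_6^37 x·e^(−x/17) dx evaluates to 170.585.
Boundary: ½(f(6) + f(37)) = ½(4.21571 + 4.19732) = 4.20652.
Running total after boundary: 174.791.
Order-1 term: 1/12 · (-0.133460 − 0.454636) = -0.0490080.
Running total after k=1: 174.742.
Order-2 term: −1/720 · (0.000323260 − 0.00643555) = 8.48928e-06.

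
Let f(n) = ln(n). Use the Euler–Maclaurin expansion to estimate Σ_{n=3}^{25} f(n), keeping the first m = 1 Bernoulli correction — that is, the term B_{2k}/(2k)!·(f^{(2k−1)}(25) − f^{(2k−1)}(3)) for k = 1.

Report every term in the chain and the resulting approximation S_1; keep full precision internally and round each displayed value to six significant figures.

S_1 ≈ 57.3104

∫_3^25 ln(x) dx evaluates to 55.1761.
Endpoint term: (f(3) + f(25))/2 = (1.09861 + 3.21888)/2 = 2.15874.
So far: 57.3348.
k=1: B_{2}/(2)! × [f^{(1)}(25) − f^{(1)}(3)] = 1/12 × (0.0400000 − 0.333333) = -0.0244444.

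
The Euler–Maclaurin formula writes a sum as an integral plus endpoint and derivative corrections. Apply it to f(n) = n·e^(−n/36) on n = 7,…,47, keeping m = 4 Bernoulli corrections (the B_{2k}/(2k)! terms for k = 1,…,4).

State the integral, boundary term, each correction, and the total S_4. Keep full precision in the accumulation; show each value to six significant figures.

The integral term ∫_7^47 x·e^(−x/36) dx = 464.642.
½[f(7) + f(47)] = ½[5.76304 + 12.7380] = 9.25054.
So far: 473.893.
Order-1 term: 1/12 · (-0.0828123 − 0.663207) = -0.0621683.
After k=1: 473.831.
Order-2 term: −1/720 · (0.000354345 − 0.00178225) = 1.98320e-06.
After k=2: 473.831.
Order-3 term: 1/30240 · (5.96134e-07 − 2.35552e-06) = -5.81809e-11.
After k=3: 473.831.
Order-4 term: −1/1209600 · (7.08991e-10 − 2.57396e-09) = 1.54181e-15.

S_4 ≈ 473.831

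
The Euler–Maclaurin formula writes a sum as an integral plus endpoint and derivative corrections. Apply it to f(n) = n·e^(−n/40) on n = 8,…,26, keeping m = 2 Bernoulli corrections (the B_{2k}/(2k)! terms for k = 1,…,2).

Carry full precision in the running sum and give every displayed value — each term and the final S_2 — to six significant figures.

Integral: ∫_8^26 x·e^(−x/40) dx = 193.762.
Endpoint term: (f(8) + f(26))/2 = (6.54985 + 13.5732)/2 = 10.0615.
Running total after boundary: 203.824.
Order-1 term: 1/12 · (0.182716 − 0.654985) = -0.0393557.
Partial sum through k=1: 203.784.
Order-2 term: −1/720 · (0.000766755 − 0.00143278) = 9.25033e-07.

S_2 ≈ 203.784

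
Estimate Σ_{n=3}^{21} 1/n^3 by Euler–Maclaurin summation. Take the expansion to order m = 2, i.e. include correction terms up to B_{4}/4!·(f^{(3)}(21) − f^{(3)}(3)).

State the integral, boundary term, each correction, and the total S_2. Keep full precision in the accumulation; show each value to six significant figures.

S_2 ≈ 0.0759651

Integral: ∫_3^21 1/x^3 dx = 0.0544218.
½[f(3) + f(21)] = ½[0.0370370 + 0.000107980] = 0.0185725.
Integral + boundary = 0.0729943.
k=1: B_{2}/(2)! × [f^{(1)}(21) − f^{(1)}(3)] = 1/12 × (-1.54257e-05 − (-0.0370370)) = 0.00308513.
After k=1: 0.0760794.
k=2: B_{4}/(4)! × [f^{(3)}(21) − f^{(3)}(3)] = −1/720 × (-6.99577e-07 − (-0.0823045)) = -0.000114311.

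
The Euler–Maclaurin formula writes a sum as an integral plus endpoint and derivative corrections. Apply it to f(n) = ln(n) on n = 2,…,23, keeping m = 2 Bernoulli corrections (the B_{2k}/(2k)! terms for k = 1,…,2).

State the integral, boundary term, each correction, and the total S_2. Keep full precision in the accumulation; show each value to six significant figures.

Integral: ∫_2^23 ln(x) dx = 49.7301.
Endpoint term: (f(2) + f(23))/2 = (0.693147 + 3.13549)/2 = 1.91432.
Integral + boundary = 51.6444.
Correction k=1: B_{2}/2! · (f^{(1)}(23) − f^{(1)}(2)) = 1/12 · (0.0434783 − 0.500000) = -0.0380435.
Running total after k=1: 51.6063.
Correction k=2: B_{4}/4! · (f^{(3)}(23) − f^{(3)}(2)) = −1/720 · (0.000164379 − 0.250000) = 0.000346994.

S_2 ≈ 51.6067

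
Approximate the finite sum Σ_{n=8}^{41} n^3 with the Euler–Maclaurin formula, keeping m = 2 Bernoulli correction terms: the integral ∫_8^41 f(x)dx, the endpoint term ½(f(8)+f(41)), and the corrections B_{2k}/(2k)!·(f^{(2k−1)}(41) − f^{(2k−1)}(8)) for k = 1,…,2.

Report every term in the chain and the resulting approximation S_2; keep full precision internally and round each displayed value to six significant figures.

Integral: ∫_8^41 x^3 dx = 705416.
Endpoint term: (f(8) + f(41))/2 = (512.000 + 68921.0)/2 = 34716.5.
Running total after boundary: 740133.
k=1: B_{2}/(2)! × [f^{(1)}(41) − f^{(1)}(8)] = 1/12 × (5043.00 − 192.000) = 404.250.
After k=1: 740537.
k=2: B_{4}/(4)! × [f^{(3)}(41) − f^{(3)}(8)] = −1/720 × (6.00000 − 6.00000) = 0.00000.

S_2 ≈ 740537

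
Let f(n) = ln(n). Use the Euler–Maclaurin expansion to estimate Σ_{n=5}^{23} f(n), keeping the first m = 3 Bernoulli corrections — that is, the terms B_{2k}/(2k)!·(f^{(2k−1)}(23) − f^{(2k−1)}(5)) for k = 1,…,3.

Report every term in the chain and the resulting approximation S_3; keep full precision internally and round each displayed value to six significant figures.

∫_5^23 ln(x) dx evaluates to 46.0692.
Boundary: ½(f(5) + f(23)) = ½(1.60944 + 3.13549) = 2.37247.
Integral + boundary = 48.4416.
Correction k=1: B_{2}/2! · (f^{(1)}(23) − f^{(1)}(5)) = 1/12 · (0.0434783 − 0.200000) = -0.0130435.
After k=1: 48.4286.
Correction k=2: B_{4}/4! · (f^{(3)}(23) − f^{(3)}(5)) = −1/720 · (0.000164379 − 0.0160000) = 2.19939e-05.
After k=2: 48.4286.
Correction k=3: B_{6}/6! · (f^{(5)}(23) − f^{(5)}(5)) = 1/30240 · (3.72883e-06 − 0.00768000) = -2.53845e-07.

S_3 ≈ 48.4286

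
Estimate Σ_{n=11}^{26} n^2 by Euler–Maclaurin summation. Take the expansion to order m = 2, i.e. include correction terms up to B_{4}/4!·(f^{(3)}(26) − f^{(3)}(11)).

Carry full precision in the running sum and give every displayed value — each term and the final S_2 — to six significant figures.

∫_11^26 x^2 dx evaluates to 5415.00.
½[f(11) + f(26)] = ½[121.000 + 676.000] = 398.500.
Integral + boundary = 5813.50.
k=1: B_{2}/(2)! × [f^{(1)}(26) − f^{(1)}(11)] = 1/12 × (52.0000 − 22.0000) = 2.50000.
Running total after k=1: 5816.00.
k=2: B_{4}/(4)! × [f^{(3)}(26) − f^{(3)}(11)] = −1/720 × (0.00000 − 0.00000) = 0.00000.

S_2 ≈ 5816.00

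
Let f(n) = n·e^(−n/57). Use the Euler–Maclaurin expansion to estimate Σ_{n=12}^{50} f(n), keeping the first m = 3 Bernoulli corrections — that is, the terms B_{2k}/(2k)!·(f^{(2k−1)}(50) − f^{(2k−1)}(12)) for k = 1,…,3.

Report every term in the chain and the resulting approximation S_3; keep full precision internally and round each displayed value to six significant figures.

S_3 ≈ 664.689

∫_12^50 x·e^(−x/57) dx evaluates to 649.478.
Boundary: ½(f(12) + f(50)) = ½(9.72189 + 20.7974) = 15.2597.
So far: 664.738.
k=1: B_{2}/(2)! × [f^{(1)}(50) − f^{(1)}(12)] = 1/12 × (0.0510814 − 0.639598) = -0.0490431.
Partial sum through k=1: 664.689.
k=2: B_{4}/(4)! × [f^{(3)}(50) − f^{(3)}(12)] = −1/720 × (0.000271770 − 0.000695572) = 5.88615e-07.
Partial sum through k=2: 664.689.
k=3: B_{6}/(6)! × [f^{(5)}(50) − f^{(5)}(12)] = 1/30240 × (1.62455e-07 − 3.67585e-07) = -6.78340e-12.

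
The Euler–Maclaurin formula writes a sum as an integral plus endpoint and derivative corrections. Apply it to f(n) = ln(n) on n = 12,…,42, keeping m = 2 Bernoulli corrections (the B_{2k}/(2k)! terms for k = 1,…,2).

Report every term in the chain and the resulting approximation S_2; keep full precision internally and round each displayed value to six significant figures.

S_2 ≈ 100.270

Integral: ∫_12^42 ln(x) dx = 97.1632.
Boundary: ½(f(12) + f(42)) = ½(2.48491 + 3.73767) = 3.11129.
Integral + boundary = 100.275.
Correction k=1: B_{2}/2! · (f^{(1)}(42) − f^{(1)}(12)) = 1/12 · (0.0238095 − 0.0833333) = -0.00496032.
After k=1: 100.270.
Correction k=2: B_{4}/4! · (f^{(3)}(42) − f^{(3)}(12)) = −1/720 · (2.69949e-05 − 0.00115741) = 1.57002e-06.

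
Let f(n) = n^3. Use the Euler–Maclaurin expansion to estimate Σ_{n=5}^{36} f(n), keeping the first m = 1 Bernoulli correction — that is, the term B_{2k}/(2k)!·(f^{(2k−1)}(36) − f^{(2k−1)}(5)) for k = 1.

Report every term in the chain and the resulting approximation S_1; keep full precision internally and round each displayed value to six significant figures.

S_1 ≈ 443456

∫_5^36 x^3 dx evaluates to 419748.
½[f(5) + f(36)] = ½[125.000 + 46656.0] = 23390.5.
Integral + boundary = 443138.
Correction k=1: B_{2}/2! · (f^{(1)}(36) − f^{(1)}(5)) = 1/12 · (3888.00 − 75.0000) = 317.750.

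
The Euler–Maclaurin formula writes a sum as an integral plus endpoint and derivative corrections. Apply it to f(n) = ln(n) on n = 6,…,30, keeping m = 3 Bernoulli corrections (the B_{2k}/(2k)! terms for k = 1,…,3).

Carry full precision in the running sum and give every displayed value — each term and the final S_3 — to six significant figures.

S_3 ≈ 69.8707

Integral: ∫_6^30 ln(x) dx = 67.2854.
Endpoint term: (f(6) + f(30))/2 = (1.79176 + 3.40120)/2 = 2.59648.
Running total after boundary: 69.8818.
Correction k=1: B_{2}/2! · (f^{(1)}(30) − f^{(1)}(6)) = 1/12 · (0.0333333 − 0.166667) = -0.0111111.
Partial sum through k=1: 69.8707.
Correction k=2: B_{4}/4! · (f^{(3)}(30) − f^{(3)}(6)) = −1/720 · (7.40741e-05 − 0.00925926) = 1.27572e-05.
Partial sum through k=2: 69.8707.
Correction k=3: B_{6}/6! · (f^{(5)}(30) − f^{(5)}(6)) = 1/30240 · (9.87654e-07 − 0.00308642) = -1.02031e-07.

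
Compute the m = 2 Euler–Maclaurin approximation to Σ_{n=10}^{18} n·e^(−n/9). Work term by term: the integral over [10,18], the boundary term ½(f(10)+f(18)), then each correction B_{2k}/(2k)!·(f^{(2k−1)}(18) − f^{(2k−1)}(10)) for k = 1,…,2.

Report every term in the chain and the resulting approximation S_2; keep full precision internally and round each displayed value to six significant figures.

The integral term ∫_10^18 x·e^(−x/9) dx = 23.4055.
Endpoint term: (f(10) + f(18))/2 = (3.29193 + 2.43604)/2 = 2.86398.
Integral + boundary = 26.2695.
Order-1 term: 1/12 · (-0.135335 − (-0.0365770)) = -0.00822986.
Partial sum through k=1: 26.2613.
Order-2 term: −1/720 · (0.00167081 − 0.00767665) = 8.34146e-06.

S_2 ≈ 26.2613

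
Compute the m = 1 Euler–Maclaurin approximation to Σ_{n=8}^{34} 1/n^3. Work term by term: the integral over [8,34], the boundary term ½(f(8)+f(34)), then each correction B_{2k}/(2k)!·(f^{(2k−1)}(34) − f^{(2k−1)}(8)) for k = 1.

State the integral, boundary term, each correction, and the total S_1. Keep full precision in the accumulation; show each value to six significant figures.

S_1 ≈ 0.00843011

∫_8^34 1/x^3 dx evaluates to 0.00737997.
Boundary: ½(f(8) + f(34)) = ½(0.00195312 + 2.54427e-05) = 0.000989284.
Integral + boundary = 0.00836926.
Correction k=1: B_{2}/2! · (f^{(1)}(34) − f^{(1)}(8)) = 1/12 · (-2.24494e-06 − (-0.000732422)) = 6.08481e-05.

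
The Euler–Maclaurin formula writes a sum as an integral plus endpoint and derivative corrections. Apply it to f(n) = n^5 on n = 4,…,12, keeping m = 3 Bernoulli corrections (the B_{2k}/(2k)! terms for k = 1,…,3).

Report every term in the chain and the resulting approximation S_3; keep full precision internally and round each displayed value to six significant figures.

S_3 ≈ 630432

∫_4^12 x^5 dx evaluates to 496981.
Endpoint term: (f(4) + f(12))/2 = (1024.00 + 248832)/2 = 124928.
Integral + boundary = 621909.
Correction k=1: B_{2}/2! · (f^{(1)}(12) − f^{(1)}(4)) = 1/12 · (103680 − 1280.00) = 8533.33.
Partial sum through k=1: 630443.
Correction k=2: B_{4}/4! · (f^{(3)}(12) − f^{(3)}(4)) = −1/720 · (8640.00 − 960.000) = -10.6667.
Partial sum through k=2: 630432.
Correction k=3: B_{6}/6! · (f^{(5)}(12) − f^{(5)}(4)) = 1/30240 · (120.000 − 120.000) = 0.00000.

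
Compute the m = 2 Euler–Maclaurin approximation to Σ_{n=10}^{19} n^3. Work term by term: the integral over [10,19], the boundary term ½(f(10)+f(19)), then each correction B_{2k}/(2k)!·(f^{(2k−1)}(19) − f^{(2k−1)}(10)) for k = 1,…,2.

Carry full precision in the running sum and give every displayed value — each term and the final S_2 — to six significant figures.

S_2 ≈ 34075.0

Integral: ∫_10^19 x^3 dx = 30080.2.
Endpoint term: (f(10) + f(19))/2 = (1000.00 + 6859.00)/2 = 3929.50.
So far: 34009.8.
Correction k=1: B_{2}/2! · (f^{(1)}(19) − f^{(1)}(10)) = 1/12 · (1083.00 − 300.000) = 65.2500.
Partial sum through k=1: 34075.0.
Correction k=2: B_{4}/4! · (f^{(3)}(19) − f^{(3)}(10)) = −1/720 · (6.00000 − 6.00000) = 0.00000.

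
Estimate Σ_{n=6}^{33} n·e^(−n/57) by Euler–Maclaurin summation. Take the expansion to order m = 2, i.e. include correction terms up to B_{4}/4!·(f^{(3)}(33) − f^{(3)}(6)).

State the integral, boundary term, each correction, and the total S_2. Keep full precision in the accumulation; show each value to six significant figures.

Integral: ∫_6^33 x·e^(−x/57) dx = 356.911.
Boundary: ½(f(6) + f(33)) = ½(5.40053 + 18.4961) = 11.9483.
Integral + boundary = 368.859.
k=1: B_{2}/(2)! × [f^{(1)}(33) − f^{(1)}(6)] = 1/12 × (0.235995 − 0.805342) = -0.0474455.
After k=1: 368.812.
k=2: B_{4}/(4)! × [f^{(3)}(33) − f^{(3)}(6)] = −1/720 × (0.000417658 − 0.000801944) = 5.33731e-07.

S_2 ≈ 368.812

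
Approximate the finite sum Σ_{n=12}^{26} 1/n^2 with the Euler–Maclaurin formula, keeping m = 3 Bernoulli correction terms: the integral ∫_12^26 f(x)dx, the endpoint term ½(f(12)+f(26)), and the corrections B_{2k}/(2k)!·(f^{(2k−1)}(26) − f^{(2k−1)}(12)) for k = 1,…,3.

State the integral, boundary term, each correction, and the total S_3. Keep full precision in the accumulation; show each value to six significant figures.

Integral: ∫_12^26 1/x^2 dx = 0.0448718.
Boundary: ½(f(12) + f(26)) = ½(0.00694444 + 0.00147929) = 0.00421187.
Integral + boundary = 0.0490837.
k=1: B_{2}/(2)! × [f^{(1)}(26) − f^{(1)}(12)] = 1/12 × (-0.000113792 − (-0.00115741)) = 8.69680e-05.
Partial sum through k=1: 0.0491706.
k=2: B_{4}/(4)! × [f^{(3)}(26) − f^{(3)}(12)] = −1/720 × (-2.01997e-06 − (-9.64506e-05)) = -1.31154e-07.
Partial sum through k=2: 0.0491705.
k=3: B_{6}/(6)! × [f^{(5)}(26) − f^{(5)}(12)] = 1/30240 × (-8.96436e-08 − (-2.00939e-05)) = 6.61516e-10.

S_3 ≈ 0.0491705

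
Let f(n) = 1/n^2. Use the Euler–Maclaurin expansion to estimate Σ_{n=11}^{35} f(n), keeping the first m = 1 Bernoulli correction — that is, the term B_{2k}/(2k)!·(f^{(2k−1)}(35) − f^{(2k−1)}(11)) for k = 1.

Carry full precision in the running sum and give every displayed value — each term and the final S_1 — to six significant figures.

S_1 ≈ 0.0669994

∫_11^35 1/x^2 dx evaluates to 0.0623377.
Endpoint term: (f(11) + f(35))/2 = (0.00826446 + 0.000816327)/2 = 0.00454039.
Running total after boundary: 0.0668781.
Order-1 term: 1/12 · (-4.66472e-05 − (-0.00150263)) = 0.000121332.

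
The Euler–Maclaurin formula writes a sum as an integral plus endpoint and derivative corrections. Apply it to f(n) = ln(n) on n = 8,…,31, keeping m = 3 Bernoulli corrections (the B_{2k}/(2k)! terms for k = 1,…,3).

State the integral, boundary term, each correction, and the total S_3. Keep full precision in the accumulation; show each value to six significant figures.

The integral term ∫_8^31 ln(x) dx = 66.8181.
½[f(8) + f(31)] = ½[2.07944 + 3.43399] = 2.75671.
So far: 69.5748.
k=1: B_{2}/(2)! × [f^{(1)}(31) − f^{(1)}(8)] = 1/12 × (0.0322581 − 0.125000) = -0.00772849.
After k=1: 69.5671.
k=2: B_{4}/(4)! × [f^{(3)}(31) − f^{(3)}(8)] = −1/720 × (6.71344e-05 − 0.00390625) = 5.33211e-06.
After k=2: 69.5671.
k=3: B_{6}/(6)! × [f^{(5)}(31) − f^{(5)}(8)] = 1/30240 × (8.38306e-07 − 0.000732422) = -2.41926e-08.

S_3 ≈ 69.5671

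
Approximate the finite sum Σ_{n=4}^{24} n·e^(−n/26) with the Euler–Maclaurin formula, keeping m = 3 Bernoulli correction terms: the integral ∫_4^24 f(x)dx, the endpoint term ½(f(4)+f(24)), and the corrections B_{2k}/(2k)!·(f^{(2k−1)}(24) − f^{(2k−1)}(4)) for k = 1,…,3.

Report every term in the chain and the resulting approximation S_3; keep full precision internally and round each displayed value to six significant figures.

The integral term ∫_4^24 x·e^(−x/26) dx = 152.292.
Boundary: ½(f(4) + f(24)) = ½(3.42962 + 9.53507) = 6.48234.
So far: 158.774.
k=1: B_{2}/(2)! × [f^{(1)}(24) − f^{(1)}(4)] = 1/12 × (0.0305611 − 0.725496) = -0.0579112.
Partial sum through k=1: 158.716.
k=2: B_{4}/(4)! × [f^{(3)}(24) − f^{(3)}(4)] = −1/720 × (0.00122064 − 0.00360992) = 3.31844e-06.
Partial sum through k=2: 158.716.
k=3: B_{6}/(6)! × [f^{(5)}(24) − f^{(5)}(4)] = 1/30240 × (3.54447e-06 − 9.09262e-06) = -1.83471e-10.

S_3 ≈ 158.716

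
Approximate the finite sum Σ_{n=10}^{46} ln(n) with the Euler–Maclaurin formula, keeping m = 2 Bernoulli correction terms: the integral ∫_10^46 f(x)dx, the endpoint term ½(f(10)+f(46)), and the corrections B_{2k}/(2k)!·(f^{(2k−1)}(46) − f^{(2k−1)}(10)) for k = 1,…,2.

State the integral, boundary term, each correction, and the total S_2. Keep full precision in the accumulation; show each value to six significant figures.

∫_10^46 ln(x) dx evaluates to 117.092.
½[f(10) + f(46)] = ½[2.30259 + 3.82864] = 3.06561.
So far: 120.157.
k=1: B_{2}/(2)! × [f^{(1)}(46) − f^{(1)}(10)] = 1/12 × (0.0217391 − 0.100000) = -0.00652174.
Partial sum through k=1: 120.151.
k=2: B_{4}/(4)! × [f^{(3)}(46) − f^{(3)}(10)] = −1/720 × (2.05474e-05 − 0.00200000) = 2.74924e-06.

S_2 ≈ 120.151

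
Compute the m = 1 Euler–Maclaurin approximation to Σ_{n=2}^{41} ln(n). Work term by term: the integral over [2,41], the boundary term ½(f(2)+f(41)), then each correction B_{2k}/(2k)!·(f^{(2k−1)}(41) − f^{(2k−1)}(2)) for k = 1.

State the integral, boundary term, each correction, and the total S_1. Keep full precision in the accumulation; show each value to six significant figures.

S_1 ≈ 114.034

Integral: ∫_2^41 ln(x) dx = 111.870.
Endpoint term: (f(2) + f(41))/2 = (0.693147 + 3.71357)/2 = 2.20336.
Integral + boundary = 114.074.
Order-1 term: 1/12 · (0.0243902 − 0.500000) = -0.0396341.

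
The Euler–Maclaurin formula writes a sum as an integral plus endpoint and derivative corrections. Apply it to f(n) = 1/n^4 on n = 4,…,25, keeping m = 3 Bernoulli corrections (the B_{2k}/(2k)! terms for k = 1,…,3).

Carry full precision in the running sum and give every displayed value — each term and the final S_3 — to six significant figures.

S_3 ≈ 0.00745757

∫_4^25 1/x^4 dx evaluates to 0.00518700.
½[f(4) + f(25)] = ½[0.00390625 + 2.56000e-06] = 0.00195441.
Integral + boundary = 0.00714140.
Correction k=1: B_{2}/2! · (f^{(1)}(25) − f^{(1)}(4)) = 1/12 · (-4.09600e-07 − (-0.00390625)) = 0.000325487.
Partial sum through k=1: 0.00746689.
Correction k=2: B_{4}/4! · (f^{(3)}(25) − f^{(3)}(4)) = −1/720 · (-1.96608e-08 − (-0.00732422)) = -1.01725e-05.
Partial sum through k=2: 0.00745672.
Correction k=3: B_{6}/6! · (f^{(5)}(25) − f^{(5)}(4)) = 1/30240 · (-1.76161e-09 − (-0.0256348)) = 8.47710e-07.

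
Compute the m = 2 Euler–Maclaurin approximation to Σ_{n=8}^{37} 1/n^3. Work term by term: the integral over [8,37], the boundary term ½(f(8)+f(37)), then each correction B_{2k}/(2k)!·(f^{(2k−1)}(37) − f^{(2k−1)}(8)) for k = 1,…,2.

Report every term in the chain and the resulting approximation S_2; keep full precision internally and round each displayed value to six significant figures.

S_2 ≈ 0.00849429

Integral: ∫_8^37 1/x^3 dx = 0.00744727.
½[f(8) + f(37)] = ½[0.00195312 + 1.97422e-05] = 0.000986434.
Integral + boundary = 0.00843370.
k=1: B_{2}/(2)! × [f^{(1)}(37) − f^{(1)}(8)] = 1/12 × (-1.60072e-06 − (-0.000732422)) = 6.09018e-05.
Running total after k=1: 0.00849461.
k=2: B_{4}/(4)! × [f^{(3)}(37) − f^{(3)}(8)] = −1/720 × (-2.33852e-08 − (-0.000228882)) = -3.17859e-07.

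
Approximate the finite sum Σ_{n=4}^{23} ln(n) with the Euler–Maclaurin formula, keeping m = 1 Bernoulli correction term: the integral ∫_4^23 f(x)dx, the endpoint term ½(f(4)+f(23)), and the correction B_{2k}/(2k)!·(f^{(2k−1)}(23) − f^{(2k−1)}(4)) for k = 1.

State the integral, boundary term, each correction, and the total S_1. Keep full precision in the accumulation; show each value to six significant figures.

The integral term ∫_4^23 ln(x) dx = 47.5712.
½[f(4) + f(23)] = ½[1.38629 + 3.13549] = 2.26089.
So far: 49.8321.
k=1: B_{2}/(2)! × [f^{(1)}(23) − f^{(1)}(4)] = 1/12 × (0.0434783 − 0.250000) = -0.0172101.

S_1 ≈ 49.8149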